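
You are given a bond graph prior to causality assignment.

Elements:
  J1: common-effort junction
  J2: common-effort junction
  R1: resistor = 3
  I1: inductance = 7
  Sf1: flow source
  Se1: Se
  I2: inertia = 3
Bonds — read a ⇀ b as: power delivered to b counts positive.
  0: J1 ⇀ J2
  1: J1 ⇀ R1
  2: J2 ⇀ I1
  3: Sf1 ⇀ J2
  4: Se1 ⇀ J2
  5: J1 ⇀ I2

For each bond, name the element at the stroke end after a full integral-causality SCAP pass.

b3 →Sf1  (source Sf1 imposes f)
b4 →J2  (Se1: effort source, stroke at far end)
b0 →J1  (J2: bond 4 brought effort, rest push out)
b2 →I1  (J2: bond 4 brought effort, rest push out)
b1 →R1  (common-e at J1 fixed by 0)
b5 →I2  (common-e at J1 fixed by 0)

b0 →J1
b1 →R1
b2 →I1
b3 →Sf1
b4 →J2
b5 →I2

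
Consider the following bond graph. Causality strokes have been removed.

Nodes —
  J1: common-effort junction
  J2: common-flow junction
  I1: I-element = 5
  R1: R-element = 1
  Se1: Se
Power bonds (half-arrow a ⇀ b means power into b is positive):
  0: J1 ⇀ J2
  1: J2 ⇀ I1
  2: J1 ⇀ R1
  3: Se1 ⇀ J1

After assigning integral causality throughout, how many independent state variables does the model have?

1  (I1 all integral)

b3 |J1  (Se1 fixes effort; stroke away)
b0 |J2  (J1: bond 3 brought effort, rest push out)
b2 |R1  (J1 effort already set via bond 3)
b1 |I1  (closing 1-jn rule on J2)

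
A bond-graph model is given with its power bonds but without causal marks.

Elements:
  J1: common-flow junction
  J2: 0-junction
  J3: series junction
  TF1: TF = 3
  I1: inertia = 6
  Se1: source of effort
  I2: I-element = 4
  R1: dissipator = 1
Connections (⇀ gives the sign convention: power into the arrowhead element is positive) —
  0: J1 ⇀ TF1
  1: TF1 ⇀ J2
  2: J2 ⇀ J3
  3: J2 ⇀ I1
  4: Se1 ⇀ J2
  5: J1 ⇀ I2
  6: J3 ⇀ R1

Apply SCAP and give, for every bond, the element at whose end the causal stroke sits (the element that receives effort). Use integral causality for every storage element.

b4 →J2  (Se1: effort source, stroke at far end)
b1 →TF1  (0-jn J2 has e-setter on 4)
b2 →J3  (J2: bond 4 brought effort, rest push out)
b3 →I1  (J2: bond 4 brought effort, rest push out)
b6 →R1  (J3 needs exactly one f-in)
b0 →J1  (TF TF1: opposite of bond 1)
b5 →I2  (J1 needs exactly one f-in)

#0 →J1
#1 →TF1
#2 →J3
#3 →I1
#4 →J2
#5 →I2
#6 →R1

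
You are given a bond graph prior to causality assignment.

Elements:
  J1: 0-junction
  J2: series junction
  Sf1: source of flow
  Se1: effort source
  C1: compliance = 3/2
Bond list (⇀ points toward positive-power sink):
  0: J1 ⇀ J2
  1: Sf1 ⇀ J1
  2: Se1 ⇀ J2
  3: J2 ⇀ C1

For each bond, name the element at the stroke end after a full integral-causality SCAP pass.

bond 1 stroke at Sf1  (Sf1: flow source, stroke at near end)
bond 2 stroke at J2  (Se1 fixes effort; stroke away)
bond 0 stroke at J1  (J1: last free bond brings effort in)
bond 3 stroke at J2  (J2: bond 0 brought flow, rest push out)

bond 0 stroke at J1
bond 1 stroke at Sf1
bond 2 stroke at J2
bond 3 stroke at J2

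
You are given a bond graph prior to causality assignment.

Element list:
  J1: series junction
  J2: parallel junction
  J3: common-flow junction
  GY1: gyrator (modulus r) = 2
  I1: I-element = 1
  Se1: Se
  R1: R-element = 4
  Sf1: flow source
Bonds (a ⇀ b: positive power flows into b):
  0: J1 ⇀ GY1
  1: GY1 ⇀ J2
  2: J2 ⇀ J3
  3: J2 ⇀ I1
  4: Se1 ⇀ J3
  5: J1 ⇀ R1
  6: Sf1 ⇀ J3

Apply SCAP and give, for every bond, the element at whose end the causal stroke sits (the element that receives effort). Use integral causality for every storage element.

β4 |J3  (Se1 (Se) sets effort on bond)
β6 |Sf1  (Sf1 (Sf) sets flow on bond)
β2 |J3  (1-jn J3 has f-setter on 6)
β3 |I1  (I1 outputs flow p/I1)
β1 |J2  (J2 needs exactly one e-in)
β0 |J1  (GY1 both-in/both-out from 1)
β5 |R1  (closing 1-jn rule on J1)

bond 0 stroke→J1
bond 1 stroke→J2
bond 2 stroke→J3
bond 3 stroke→I1
bond 4 stroke→J3
bond 5 stroke→R1
bond 6 stroke→Sf1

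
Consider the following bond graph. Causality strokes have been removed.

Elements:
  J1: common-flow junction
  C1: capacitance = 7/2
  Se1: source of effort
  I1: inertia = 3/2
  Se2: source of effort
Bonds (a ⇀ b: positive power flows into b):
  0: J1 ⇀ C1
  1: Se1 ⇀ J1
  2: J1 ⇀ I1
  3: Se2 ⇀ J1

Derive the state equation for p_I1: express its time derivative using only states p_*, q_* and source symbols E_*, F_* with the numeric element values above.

dp_I1/dt = E_Se1 + E_Se2 - 2*q_C1/7

β1 →J1  (Se1 (Se) sets effort on bond)
β3 →J1  (source Se2 imposes e)
β0 →J1  (C1 outputs effort q/C1)
β2 →I1  (J1: last free bond brings flow in)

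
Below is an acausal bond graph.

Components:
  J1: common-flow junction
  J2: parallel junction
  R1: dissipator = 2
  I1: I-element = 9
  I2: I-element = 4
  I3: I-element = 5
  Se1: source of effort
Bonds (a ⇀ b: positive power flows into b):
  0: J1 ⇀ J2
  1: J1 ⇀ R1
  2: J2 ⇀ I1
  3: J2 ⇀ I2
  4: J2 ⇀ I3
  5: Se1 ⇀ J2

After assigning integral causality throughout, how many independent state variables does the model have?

β5 stroke→J2  (Se1 (Se) sets effort on bond)
β0 stroke→J1  (J2: bond 5 brought effort, rest push out)
β2 stroke→I1  (J2 effort already set via bond 5)
β3 stroke→I2  (J2 effort already set via bond 5)
β4 stroke→I3  (common-e at J2 fixed by 5)
β1 stroke→R1  (closing 1-jn rule on J1)

3  (I1, I2, I3 all integral)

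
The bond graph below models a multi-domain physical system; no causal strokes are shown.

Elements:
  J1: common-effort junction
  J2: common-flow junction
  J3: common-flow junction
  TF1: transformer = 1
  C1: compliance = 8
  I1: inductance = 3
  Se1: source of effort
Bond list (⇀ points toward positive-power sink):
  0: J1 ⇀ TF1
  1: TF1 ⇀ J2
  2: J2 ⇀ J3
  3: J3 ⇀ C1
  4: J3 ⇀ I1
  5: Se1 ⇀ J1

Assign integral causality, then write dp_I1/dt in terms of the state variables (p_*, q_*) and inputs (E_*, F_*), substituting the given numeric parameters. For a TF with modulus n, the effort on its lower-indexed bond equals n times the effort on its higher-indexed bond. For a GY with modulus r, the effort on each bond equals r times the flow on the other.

dp_I1/dt = E_Se1 - q_C1/8

b5 →J1  (source Se1 imposes e)
b0 →TF1  (0-jn J1 has e-setter on 5)
b1 →J2  (TF TF1: opposite of bond 0)
b2 →J3  (J2 needs exactly one f-in)
b3 →J3  (C1 integral (e out))
b4 →I1  (J3: last free bond brings flow in)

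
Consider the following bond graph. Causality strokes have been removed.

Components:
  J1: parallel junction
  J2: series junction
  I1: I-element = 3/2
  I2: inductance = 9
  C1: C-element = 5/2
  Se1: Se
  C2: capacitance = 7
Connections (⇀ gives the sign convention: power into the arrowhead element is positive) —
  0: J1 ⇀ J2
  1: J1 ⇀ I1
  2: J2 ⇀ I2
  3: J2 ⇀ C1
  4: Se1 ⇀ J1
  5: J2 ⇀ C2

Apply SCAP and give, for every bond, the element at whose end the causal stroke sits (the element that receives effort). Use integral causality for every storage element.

bond 4 stroke at J1  (Se1 (Se) sets effort on bond)
bond 0 stroke at J2  (J1 effort already set via bond 4)
bond 1 stroke at I1  (J1 effort already set via bond 4)
bond 2 stroke at I2  (I2 outputs flow p/I2)
bond 3 stroke at J2  (common-f at J2 fixed by 2)
bond 5 stroke at J2  (1-jn J2 has f-setter on 2)

b0 stroke at J2
b1 stroke at I1
b2 stroke at I2
b3 stroke at J2
b4 stroke at J1
b5 stroke at J2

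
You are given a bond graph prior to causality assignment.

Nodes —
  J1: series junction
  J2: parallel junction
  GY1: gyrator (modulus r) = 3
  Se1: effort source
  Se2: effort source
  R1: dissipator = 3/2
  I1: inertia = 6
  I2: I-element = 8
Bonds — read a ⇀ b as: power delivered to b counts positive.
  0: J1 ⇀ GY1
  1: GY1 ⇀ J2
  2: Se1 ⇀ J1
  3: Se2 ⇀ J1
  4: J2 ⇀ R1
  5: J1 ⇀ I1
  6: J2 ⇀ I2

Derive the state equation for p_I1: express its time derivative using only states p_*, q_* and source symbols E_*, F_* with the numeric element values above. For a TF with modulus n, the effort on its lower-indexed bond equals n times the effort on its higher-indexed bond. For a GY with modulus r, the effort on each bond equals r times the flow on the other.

β2 →J1  (Se1: effort source, stroke at far end)
β3 →J1  (Se2 (Se) sets effort on bond)
β5 →I1  (I1 outputs flow p/I1)
β0 →J1  (J1 flow already set via bond 5)
β1 →J2  (GY1: gyrator matches bond 0)
β4 →R1  (0-jn J2 has e-setter on 1)
β6 →I2  (common-e at J2 fixed by 1)

dp_I1/dt = E_Se1 + E_Se2 - p_I1 - 3*p_I2/8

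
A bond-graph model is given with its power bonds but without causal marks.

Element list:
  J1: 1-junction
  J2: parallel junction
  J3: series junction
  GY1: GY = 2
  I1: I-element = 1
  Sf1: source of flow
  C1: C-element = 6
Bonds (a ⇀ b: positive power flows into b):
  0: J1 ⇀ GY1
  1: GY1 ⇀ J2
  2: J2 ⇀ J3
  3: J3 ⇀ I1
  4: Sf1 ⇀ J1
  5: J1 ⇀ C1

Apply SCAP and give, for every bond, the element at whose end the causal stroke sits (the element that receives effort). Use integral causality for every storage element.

#4 |Sf1  (Sf1: flow source, stroke at near end)
#0 |J1  (J1 flow already set via bond 4)
#5 |J1  (J1 flow already set via bond 4)
#1 |J2  (through GY1, causality inverts; strokes same side of GY1)
#2 |J3  (0-jn J2 has e-setter on 1)
#3 |I1  (only one flow-in slot at J3)

b0 →J1
b1 →J2
b2 →J3
b3 →I1
b4 →Sf1
b5 →J1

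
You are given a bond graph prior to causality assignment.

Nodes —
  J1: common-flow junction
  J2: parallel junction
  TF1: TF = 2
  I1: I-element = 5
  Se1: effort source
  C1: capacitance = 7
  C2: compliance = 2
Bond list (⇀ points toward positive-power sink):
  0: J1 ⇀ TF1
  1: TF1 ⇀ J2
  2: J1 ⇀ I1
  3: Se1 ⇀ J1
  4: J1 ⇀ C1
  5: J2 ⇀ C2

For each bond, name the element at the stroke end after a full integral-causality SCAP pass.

#0 |J1
#1 |TF1
#2 |I1
#3 |J1
#4 |J1
#5 |J2

#3 stroke at J1  (Se1: effort source, stroke at far end)
#2 stroke at I1  (I1 outputs flow p/I1)
#0 stroke at J1  (common-f at J1 fixed by 2)
#4 stroke at J1  (J1 flow already set via bond 2)
#1 stroke at TF1  (TF1: transformer flips bond 0)
#5 stroke at J2  (closing 0-jn rule on J2)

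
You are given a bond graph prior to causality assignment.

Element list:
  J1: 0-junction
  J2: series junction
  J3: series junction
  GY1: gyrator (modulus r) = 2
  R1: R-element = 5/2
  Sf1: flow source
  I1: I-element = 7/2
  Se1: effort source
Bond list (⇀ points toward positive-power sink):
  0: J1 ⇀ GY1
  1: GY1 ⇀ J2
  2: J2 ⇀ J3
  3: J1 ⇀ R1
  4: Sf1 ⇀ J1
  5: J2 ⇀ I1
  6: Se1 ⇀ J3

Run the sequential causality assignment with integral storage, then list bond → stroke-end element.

bond 4 stroke at Sf1  (Sf1 fixes flow; stroke at Sf1)
bond 6 stroke at J3  (Se1: effort source, stroke at far end)
bond 2 stroke at J2  (J3 needs exactly one f-in)
bond 5 stroke at I1  (prefer integral on I1)
bond 1 stroke at J2  (J2 flow already set via bond 5)
bond 0 stroke at J1  (GY1 both-in/both-out from 1)
bond 3 stroke at R1  (common-e at J1 fixed by 0)

#0 stroke→J1
#1 stroke→J2
#2 stroke→J2
#3 stroke→R1
#4 stroke→Sf1
#5 stroke→I1
#6 stroke→J3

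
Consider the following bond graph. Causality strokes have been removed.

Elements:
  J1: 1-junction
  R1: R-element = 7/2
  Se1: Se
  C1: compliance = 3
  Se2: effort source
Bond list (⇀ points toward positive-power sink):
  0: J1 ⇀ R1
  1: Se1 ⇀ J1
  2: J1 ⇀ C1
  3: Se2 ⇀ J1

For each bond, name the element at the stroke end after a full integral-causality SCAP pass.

bond 0 →R1
bond 1 →J1
bond 2 →J1
bond 3 →J1

b1 |J1  (Se1: effort source, stroke at far end)
b3 |J1  (source Se2 imposes e)
b2 |J1  (C1 integral (e out))
b0 |R1  (closing 1-jn rule on J1)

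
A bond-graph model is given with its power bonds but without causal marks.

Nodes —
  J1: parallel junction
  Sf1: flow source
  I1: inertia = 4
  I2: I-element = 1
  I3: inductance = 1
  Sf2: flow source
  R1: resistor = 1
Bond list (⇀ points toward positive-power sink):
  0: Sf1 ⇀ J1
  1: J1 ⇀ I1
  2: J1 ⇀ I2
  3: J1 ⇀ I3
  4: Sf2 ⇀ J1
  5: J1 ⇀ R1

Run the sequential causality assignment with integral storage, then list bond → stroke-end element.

bond 0 stroke→Sf1  (source Sf1 imposes f)
bond 4 stroke→Sf2  (Sf2: flow source, stroke at near end)
bond 1 stroke→I1  (I1 outputs flow p/I1)
bond 2 stroke→I2  (I2: I, integral causality)
bond 3 stroke→I3  (I3 outputs flow p/I3)
bond 5 stroke→J1  (only one effort-in slot at J1)

b0 →Sf1
b1 →I1
b2 →I2
b3 →I3
b4 →Sf2
b5 →J1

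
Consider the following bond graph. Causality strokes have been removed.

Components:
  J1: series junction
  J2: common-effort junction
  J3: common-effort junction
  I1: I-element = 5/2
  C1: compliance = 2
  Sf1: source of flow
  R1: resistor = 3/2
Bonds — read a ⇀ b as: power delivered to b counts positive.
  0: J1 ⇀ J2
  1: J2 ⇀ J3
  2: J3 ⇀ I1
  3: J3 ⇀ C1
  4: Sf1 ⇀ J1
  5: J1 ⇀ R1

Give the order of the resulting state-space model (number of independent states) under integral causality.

bond 4 →Sf1  (Sf1 fixes flow; stroke at Sf1)
bond 0 →J1  (J1 flow already set via bond 4)
bond 5 →J1  (J1 flow already set via bond 4)
bond 1 →J2  (J2 needs exactly one e-in)
bond 2 →I1  (I1 outputs flow p/I1)
bond 3 →J3  (J3 needs exactly one e-in)

2  (C1, I1 all integral)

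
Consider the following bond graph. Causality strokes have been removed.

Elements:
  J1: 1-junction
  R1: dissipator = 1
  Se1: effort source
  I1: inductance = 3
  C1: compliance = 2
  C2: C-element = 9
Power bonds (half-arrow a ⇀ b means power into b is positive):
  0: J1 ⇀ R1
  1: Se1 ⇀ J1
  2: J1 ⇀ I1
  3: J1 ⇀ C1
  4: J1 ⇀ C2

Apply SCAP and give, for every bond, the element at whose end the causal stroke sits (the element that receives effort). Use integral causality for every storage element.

bond 1 stroke at J1  (Se1 fixes effort; stroke away)
bond 2 stroke at I1  (I1 outputs flow p/I1)
bond 0 stroke at J1  (1-jn J1 has f-setter on 2)
bond 3 stroke at J1  (J1: bond 2 brought flow, rest push out)
bond 4 stroke at J1  (1-jn J1 has f-setter on 2)

#0 stroke at J1
#1 stroke at J1
#2 stroke at I1
#3 stroke at J1
#4 stroke at J1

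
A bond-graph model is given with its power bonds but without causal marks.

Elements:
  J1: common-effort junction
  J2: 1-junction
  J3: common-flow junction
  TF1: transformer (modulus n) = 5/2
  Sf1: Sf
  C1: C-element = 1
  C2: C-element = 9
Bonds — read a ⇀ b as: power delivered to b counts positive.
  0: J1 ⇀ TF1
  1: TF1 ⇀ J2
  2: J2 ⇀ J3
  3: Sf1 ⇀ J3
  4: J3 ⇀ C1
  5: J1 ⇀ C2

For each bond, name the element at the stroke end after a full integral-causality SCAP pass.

b3 →Sf1  (Sf1 fixes flow; stroke at Sf1)
b2 →J3  (J3 flow already set via bond 3)
b4 →J3  (1-jn J3 has f-setter on 3)
b1 →J2  (common-f at J2 fixed by 2)
b0 →TF1  (TF TF1: opposite of bond 1)
b5 →J1  (J1: last free bond brings effort in)

bond 0 →TF1
bond 1 →J2
bond 2 →J3
bond 3 →Sf1
bond 4 →J3
bond 5 →J1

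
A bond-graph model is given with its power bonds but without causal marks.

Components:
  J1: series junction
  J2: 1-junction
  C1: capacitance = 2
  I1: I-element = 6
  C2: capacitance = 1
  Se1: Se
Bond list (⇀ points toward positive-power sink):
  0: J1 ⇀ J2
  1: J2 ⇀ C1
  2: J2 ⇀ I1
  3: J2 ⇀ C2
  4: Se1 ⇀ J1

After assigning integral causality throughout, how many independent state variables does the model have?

3  (C1, C2, I1 all integral)

β4 →J1  (Se1 fixes effort; stroke away)
β0 →J2  (J1 needs exactly one f-in)
β1 →J2  (C1 integral (e out))
β2 →I1  (I1 outputs flow p/I1)
β3 →J2  (1-jn J2 has f-setter on 2)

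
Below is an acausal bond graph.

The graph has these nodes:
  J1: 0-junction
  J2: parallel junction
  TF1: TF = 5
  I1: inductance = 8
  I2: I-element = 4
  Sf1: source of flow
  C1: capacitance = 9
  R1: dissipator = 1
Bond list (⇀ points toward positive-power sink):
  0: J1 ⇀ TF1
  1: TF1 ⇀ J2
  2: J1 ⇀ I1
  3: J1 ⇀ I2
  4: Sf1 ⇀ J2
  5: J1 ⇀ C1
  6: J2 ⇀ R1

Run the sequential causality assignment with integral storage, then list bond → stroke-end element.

b4 stroke at Sf1  (source Sf1 imposes f)
b2 stroke at I1  (I1 outputs flow p/I1)
b3 stroke at I2  (prefer integral on I2)
b5 stroke at J1  (C1 outputs effort q/C1)
b0 stroke at TF1  (common-e at J1 fixed by 5)
b1 stroke at J2  (TF TF1: opposite of bond 0)
b6 stroke at R1  (J2 effort already set via bond 1)

bond 0 stroke→TF1
bond 1 stroke→J2
bond 2 stroke→I1
bond 3 stroke→I2
bond 4 stroke→Sf1
bond 5 stroke→J1
bond 6 stroke→R1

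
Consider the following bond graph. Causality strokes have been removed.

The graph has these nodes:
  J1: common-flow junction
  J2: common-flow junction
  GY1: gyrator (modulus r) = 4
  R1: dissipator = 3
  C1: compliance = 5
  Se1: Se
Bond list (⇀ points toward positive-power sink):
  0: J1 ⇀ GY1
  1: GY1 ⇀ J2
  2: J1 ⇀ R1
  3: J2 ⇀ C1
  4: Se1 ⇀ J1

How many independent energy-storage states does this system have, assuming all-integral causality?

β4 |J1  (Se1 fixes effort; stroke away)
β3 |J2  (C1 outputs effort q/C1)
β1 |GY1  (only one flow-in slot at J2)
β0 |GY1  (GY GY1: same side as bond 1)
β2 |J1  (J1 flow already set via bond 0)

1  (C1 all integral)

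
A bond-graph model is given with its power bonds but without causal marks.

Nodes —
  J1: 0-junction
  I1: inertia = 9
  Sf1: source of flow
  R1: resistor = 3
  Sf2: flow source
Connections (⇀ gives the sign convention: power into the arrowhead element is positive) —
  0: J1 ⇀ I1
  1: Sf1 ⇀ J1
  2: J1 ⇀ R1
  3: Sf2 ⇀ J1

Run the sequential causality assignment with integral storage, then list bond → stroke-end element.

bond 1 stroke→Sf1  (Sf1: flow source, stroke at near end)
bond 3 stroke→Sf2  (source Sf2 imposes f)
bond 0 stroke→I1  (prefer integral on I1)
bond 2 stroke→J1  (closing 0-jn rule on J1)

b0 stroke at I1
b1 stroke at Sf1
b2 stroke at J1
b3 stroke at Sf2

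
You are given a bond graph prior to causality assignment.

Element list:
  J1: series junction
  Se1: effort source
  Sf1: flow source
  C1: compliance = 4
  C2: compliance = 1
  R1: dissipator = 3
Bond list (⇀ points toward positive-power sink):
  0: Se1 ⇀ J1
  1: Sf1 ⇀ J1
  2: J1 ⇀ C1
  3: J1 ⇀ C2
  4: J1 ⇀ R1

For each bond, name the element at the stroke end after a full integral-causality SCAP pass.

bond 0 stroke→J1  (Se1: effort source, stroke at far end)
bond 1 stroke→Sf1  (source Sf1 imposes f)
bond 2 stroke→J1  (J1 flow already set via bond 1)
bond 3 stroke→J1  (1-jn J1 has f-setter on 1)
bond 4 stroke→J1  (1-jn J1 has f-setter on 1)

b0 stroke→J1
b1 stroke→Sf1
b2 stroke→J1
b3 stroke→J1
b4 stroke→J1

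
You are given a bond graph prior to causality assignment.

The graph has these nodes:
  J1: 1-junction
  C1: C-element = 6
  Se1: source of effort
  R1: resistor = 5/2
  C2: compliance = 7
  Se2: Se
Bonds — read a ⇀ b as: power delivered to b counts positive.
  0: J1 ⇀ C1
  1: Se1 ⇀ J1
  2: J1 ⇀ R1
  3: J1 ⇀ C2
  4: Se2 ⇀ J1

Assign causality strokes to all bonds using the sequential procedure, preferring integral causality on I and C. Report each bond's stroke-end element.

#1 |J1  (Se1 fixes effort; stroke away)
#4 |J1  (Se2: effort source, stroke at far end)
#0 |J1  (C1 outputs effort q/C1)
#3 |J1  (C2 outputs effort q/C2)
#2 |R1  (J1: last free bond brings flow in)

β0 |J1
β1 |J1
β2 |R1
β3 |J1
β4 |J1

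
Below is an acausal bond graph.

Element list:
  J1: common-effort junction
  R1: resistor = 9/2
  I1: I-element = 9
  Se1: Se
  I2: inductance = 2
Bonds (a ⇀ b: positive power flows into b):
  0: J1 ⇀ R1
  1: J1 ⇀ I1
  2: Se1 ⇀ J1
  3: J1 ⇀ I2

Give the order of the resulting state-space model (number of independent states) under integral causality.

b2 |J1  (Se1 fixes effort; stroke away)
b0 |R1  (J1: bond 2 brought effort, rest push out)
b1 |I1  (common-e at J1 fixed by 2)
b3 |I2  (common-e at J1 fixed by 2)

2  (I1, I2 all integral)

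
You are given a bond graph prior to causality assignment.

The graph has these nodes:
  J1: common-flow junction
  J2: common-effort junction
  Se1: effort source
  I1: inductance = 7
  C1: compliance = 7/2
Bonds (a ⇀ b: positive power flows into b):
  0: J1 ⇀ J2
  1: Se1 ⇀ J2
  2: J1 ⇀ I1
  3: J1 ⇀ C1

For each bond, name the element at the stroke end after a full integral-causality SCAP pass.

β1 |J2  (Se1 (Se) sets effort on bond)
β0 |J1  (common-e at J2 fixed by 1)
β2 |I1  (I1 outputs flow p/I1)
β3 |J1  (1-jn J1 has f-setter on 2)

bond 0 stroke at J1
bond 1 stroke at J2
bond 2 stroke at I1
bond 3 stroke at J1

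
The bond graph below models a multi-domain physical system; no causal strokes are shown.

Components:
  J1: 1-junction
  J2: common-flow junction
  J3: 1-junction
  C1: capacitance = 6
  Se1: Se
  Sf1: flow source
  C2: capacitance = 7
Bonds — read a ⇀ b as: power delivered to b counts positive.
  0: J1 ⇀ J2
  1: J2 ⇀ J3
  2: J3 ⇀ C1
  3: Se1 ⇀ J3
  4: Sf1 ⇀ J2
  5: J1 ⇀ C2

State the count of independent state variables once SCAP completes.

2  (C1, C2 all integral)

#3 stroke at J3  (Se1 fixes effort; stroke away)
#4 stroke at Sf1  (Sf1 fixes flow; stroke at Sf1)
#0 stroke at J2  (J2: bond 4 brought flow, rest push out)
#1 stroke at J2  (common-f at J2 fixed by 4)
#2 stroke at J3  (J3 flow already set via bond 1)
#5 stroke at J1  (1-jn J1 has f-setter on 0)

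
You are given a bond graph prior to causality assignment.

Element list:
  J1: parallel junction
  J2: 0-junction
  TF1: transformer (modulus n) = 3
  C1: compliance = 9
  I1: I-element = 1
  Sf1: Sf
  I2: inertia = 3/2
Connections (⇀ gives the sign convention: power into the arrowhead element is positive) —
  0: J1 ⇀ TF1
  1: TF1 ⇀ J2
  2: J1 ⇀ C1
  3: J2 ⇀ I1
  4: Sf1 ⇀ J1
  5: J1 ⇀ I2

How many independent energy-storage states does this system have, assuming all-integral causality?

3  (C1, I1, I2 all integral)

bond 4 |Sf1  (source Sf1 imposes f)
bond 2 |J1  (prefer integral on C1)
bond 0 |TF1  (common-e at J1 fixed by 2)
bond 5 |I2  (J1: bond 2 brought effort, rest push out)
bond 1 |J2  (TF TF1: opposite of bond 0)
bond 3 |I1  (common-e at J2 fixed by 1)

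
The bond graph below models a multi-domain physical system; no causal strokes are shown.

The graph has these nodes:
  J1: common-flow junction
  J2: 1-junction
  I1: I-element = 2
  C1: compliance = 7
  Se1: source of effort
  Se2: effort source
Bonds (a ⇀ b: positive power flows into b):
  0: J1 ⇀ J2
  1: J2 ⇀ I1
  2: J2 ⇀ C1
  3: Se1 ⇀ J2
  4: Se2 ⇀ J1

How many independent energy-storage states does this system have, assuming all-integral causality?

β3 stroke→J2  (Se1 (Se) sets effort on bond)
β4 stroke→J1  (Se2 fixes effort; stroke away)
β0 stroke→J2  (J1: last free bond brings flow in)
β1 stroke→I1  (prefer integral on I1)
β2 stroke→J2  (1-jn J2 has f-setter on 1)

2  (C1, I1 all integral)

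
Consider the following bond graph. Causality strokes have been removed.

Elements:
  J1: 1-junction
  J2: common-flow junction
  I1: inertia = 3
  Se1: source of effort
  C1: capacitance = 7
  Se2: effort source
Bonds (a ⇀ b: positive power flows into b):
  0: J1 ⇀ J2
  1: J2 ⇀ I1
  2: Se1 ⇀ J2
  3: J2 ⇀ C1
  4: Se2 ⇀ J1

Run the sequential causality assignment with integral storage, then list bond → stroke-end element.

#0 stroke→J2
#1 stroke→I1
#2 stroke→J2
#3 stroke→J2
#4 stroke→J1

#2 stroke→J2  (Se1: effort source, stroke at far end)
#4 stroke→J1  (source Se2 imposes e)
#0 stroke→J2  (J1: last free bond brings flow in)
#1 stroke→I1  (prefer integral on I1)
#3 stroke→J2  (J2: bond 1 brought flow, rest push out)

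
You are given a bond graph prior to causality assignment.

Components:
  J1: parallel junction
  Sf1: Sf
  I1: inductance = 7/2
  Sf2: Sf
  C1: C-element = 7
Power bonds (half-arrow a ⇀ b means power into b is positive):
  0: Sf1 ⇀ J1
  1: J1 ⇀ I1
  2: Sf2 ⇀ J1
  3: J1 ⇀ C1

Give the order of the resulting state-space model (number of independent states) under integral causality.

#0 →Sf1  (Sf1 (Sf) sets flow on bond)
#2 →Sf2  (Sf2 fixes flow; stroke at Sf2)
#1 →I1  (I1 integral (f out))
#3 →J1  (J1: last free bond brings effort in)

2  (C1, I1 all integral)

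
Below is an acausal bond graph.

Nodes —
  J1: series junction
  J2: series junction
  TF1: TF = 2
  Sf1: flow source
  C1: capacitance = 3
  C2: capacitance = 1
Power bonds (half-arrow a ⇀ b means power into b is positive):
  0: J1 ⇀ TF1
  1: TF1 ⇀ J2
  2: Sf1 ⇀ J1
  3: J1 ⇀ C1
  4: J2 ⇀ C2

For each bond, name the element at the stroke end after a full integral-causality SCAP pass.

b2 →Sf1  (source Sf1 imposes f)
b0 →J1  (common-f at J1 fixed by 2)
b3 →J1  (J1 flow already set via bond 2)
b1 →TF1  (TF TF1: opposite of bond 0)
b4 →J2  (J2 flow already set via bond 1)

bond 0 stroke at J1
bond 1 stroke at TF1
bond 2 stroke at Sf1
bond 3 stroke at J1
bond 4 stroke at J2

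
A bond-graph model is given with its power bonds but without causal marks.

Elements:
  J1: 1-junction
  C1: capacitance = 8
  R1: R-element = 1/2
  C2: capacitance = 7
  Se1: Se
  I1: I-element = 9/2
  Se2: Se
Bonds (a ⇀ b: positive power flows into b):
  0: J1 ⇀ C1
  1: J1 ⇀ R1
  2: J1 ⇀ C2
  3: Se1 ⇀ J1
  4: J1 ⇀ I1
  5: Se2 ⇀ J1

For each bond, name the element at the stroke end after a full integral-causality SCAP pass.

b3 |J1  (source Se1 imposes e)
b5 |J1  (Se2 (Se) sets effort on bond)
b0 |J1  (C1: C, integral causality)
b2 |J1  (C2 integral (e out))
b4 |I1  (I1 outputs flow p/I1)
b1 |J1  (J1 flow already set via bond 4)

#0 |J1
#1 |J1
#2 |J1
#3 |J1
#4 |I1
#5 |J1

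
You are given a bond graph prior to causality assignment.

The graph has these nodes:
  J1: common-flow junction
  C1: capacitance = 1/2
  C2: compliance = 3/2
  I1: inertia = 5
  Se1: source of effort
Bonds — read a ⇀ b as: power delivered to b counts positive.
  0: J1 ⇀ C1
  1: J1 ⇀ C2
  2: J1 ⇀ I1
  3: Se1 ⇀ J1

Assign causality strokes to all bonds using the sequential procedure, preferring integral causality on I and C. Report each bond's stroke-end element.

b3 stroke→J1  (Se1 (Se) sets effort on bond)
b0 stroke→J1  (prefer integral on C1)
b1 stroke→J1  (C2: C, integral causality)
b2 stroke→I1  (J1 needs exactly one f-in)

b0 →J1
b1 →J1
b2 →I1
b3 →J1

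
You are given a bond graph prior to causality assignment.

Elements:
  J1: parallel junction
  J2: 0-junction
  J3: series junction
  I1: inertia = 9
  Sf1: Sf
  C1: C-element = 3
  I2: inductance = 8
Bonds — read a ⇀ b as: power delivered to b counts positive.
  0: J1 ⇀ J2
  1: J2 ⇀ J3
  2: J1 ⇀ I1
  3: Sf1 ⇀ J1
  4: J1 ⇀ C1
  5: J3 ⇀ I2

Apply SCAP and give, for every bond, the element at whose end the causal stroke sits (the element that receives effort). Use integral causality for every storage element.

b3 →Sf1  (Sf1: flow source, stroke at near end)
b2 →I1  (prefer integral on I1)
b4 →J1  (prefer integral on C1)
b0 →J2  (0-jn J1 has e-setter on 4)
b1 →J3  (J2: bond 0 brought effort, rest push out)
b5 →I2  (only one flow-in slot at J3)

b0 |J2
b1 |J3
b2 |I1
b3 |Sf1
b4 |J1
b5 |I2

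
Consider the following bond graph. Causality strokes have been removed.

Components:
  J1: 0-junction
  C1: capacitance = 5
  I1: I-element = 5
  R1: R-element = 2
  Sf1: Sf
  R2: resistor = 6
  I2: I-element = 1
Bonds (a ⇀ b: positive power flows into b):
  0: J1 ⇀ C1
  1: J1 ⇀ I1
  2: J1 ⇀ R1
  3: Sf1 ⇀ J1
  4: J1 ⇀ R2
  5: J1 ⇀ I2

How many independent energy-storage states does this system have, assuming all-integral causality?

β3 →Sf1  (source Sf1 imposes f)
β0 →J1  (C1 integral (e out))
β1 →I1  (0-jn J1 has e-setter on 0)
β2 →R1  (common-e at J1 fixed by 0)
β4 →R2  (common-e at J1 fixed by 0)
β5 →I2  (common-e at J1 fixed by 0)

3  (C1, I1, I2 all integral)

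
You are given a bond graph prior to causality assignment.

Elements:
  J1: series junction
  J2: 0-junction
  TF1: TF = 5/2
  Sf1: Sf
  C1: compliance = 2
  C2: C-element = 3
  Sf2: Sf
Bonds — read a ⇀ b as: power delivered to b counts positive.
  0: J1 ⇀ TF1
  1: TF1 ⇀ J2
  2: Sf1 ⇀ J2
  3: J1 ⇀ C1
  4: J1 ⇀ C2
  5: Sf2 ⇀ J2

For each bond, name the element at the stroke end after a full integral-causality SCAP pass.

#2 stroke at Sf1  (Sf1: flow source, stroke at near end)
#5 stroke at Sf2  (Sf2 (Sf) sets flow on bond)
#1 stroke at J2  (closing 0-jn rule on J2)
#0 stroke at TF1  (TF1 one-in-one-out from 1)
#3 stroke at J1  (1-jn J1 has f-setter on 0)
#4 stroke at J1  (common-f at J1 fixed by 0)

#0 |TF1
#1 |J2
#2 |Sf1
#3 |J1
#4 |J1
#5 |Sf2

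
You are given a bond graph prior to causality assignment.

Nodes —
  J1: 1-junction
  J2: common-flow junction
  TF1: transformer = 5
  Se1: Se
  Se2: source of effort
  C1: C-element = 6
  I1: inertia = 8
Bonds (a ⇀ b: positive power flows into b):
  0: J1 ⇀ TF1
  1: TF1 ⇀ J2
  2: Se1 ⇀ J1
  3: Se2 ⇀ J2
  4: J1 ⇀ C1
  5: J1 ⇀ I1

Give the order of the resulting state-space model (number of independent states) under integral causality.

b2 |J1  (Se1 (Se) sets effort on bond)
b3 |J2  (Se2: effort source, stroke at far end)
b1 |TF1  (J2 needs exactly one f-in)
b0 |J1  (TF1: transformer flips bond 1)
b4 |J1  (prefer integral on C1)
b5 |I1  (only one flow-in slot at J1)

2  (C1, I1 all integral)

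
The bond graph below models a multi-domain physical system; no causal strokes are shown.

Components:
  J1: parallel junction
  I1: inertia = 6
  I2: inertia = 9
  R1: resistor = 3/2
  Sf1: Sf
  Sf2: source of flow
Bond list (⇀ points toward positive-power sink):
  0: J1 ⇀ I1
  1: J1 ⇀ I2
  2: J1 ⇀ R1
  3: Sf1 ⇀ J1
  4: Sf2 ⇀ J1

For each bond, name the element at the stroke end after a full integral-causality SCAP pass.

b0 →I1
b1 →I2
b2 →J1
b3 →Sf1
b4 →Sf2

#3 stroke at Sf1  (source Sf1 imposes f)
#4 stroke at Sf2  (Sf2: flow source, stroke at near end)
#0 stroke at I1  (I1 integral (f out))
#1 stroke at I2  (I2 integral (f out))
#2 stroke at J1  (J1: last free bond brings effort in)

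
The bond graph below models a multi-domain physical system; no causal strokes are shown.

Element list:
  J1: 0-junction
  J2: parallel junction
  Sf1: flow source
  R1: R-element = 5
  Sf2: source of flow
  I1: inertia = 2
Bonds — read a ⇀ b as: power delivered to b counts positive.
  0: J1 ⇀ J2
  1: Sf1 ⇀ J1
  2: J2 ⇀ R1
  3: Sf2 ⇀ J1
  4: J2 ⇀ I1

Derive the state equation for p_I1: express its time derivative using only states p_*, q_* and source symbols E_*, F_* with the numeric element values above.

dp_I1/dt = 5*F_Sf1 + 5*F_Sf2 - 5*p_I1/2

b1 stroke→Sf1  (Sf1: flow source, stroke at near end)
b3 stroke→Sf2  (source Sf2 imposes f)
b0 stroke→J1  (only one effort-in slot at J1)
b4 stroke→I1  (I1 outputs flow p/I1)
b2 stroke→J2  (closing 0-jn rule on J2)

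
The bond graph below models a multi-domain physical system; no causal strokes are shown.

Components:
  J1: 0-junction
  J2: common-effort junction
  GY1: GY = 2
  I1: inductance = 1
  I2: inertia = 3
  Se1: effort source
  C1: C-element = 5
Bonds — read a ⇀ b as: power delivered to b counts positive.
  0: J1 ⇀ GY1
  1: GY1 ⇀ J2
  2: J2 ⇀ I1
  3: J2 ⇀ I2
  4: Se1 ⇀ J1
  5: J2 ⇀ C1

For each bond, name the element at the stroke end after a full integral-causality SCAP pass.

b4 stroke at J1  (Se1 (Se) sets effort on bond)
b0 stroke at GY1  (J1 effort already set via bond 4)
b1 stroke at GY1  (GY1 both-in/both-out from 0)
b2 stroke at I1  (I1 outputs flow p/I1)
b3 stroke at I2  (I2 integral (f out))
b5 stroke at J2  (closing 0-jn rule on J2)

β0 |GY1
β1 |GY1
β2 |I1
β3 |I2
β4 |J1
β5 |J2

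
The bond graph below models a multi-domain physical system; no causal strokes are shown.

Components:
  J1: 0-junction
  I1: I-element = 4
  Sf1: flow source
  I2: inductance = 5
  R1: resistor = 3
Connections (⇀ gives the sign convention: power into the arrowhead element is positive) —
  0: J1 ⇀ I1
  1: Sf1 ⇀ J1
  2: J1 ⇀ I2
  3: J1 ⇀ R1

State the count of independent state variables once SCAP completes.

2  (I1, I2 all integral)

bond 1 →Sf1  (Sf1 fixes flow; stroke at Sf1)
bond 0 →I1  (I1: I, integral causality)
bond 2 →I2  (prefer integral on I2)
bond 3 →J1  (J1: last free bond brings effort in)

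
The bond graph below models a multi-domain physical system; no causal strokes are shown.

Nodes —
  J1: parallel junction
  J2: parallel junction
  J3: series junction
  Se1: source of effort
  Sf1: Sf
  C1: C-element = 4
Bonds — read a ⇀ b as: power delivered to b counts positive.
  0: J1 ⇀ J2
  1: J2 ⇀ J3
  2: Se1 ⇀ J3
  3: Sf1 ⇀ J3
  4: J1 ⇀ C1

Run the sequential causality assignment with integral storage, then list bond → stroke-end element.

β0 |J2
β1 |J3
β2 |J3
β3 |Sf1
β4 |J1

b2 stroke→J3  (Se1 fixes effort; stroke away)
b3 stroke→Sf1  (Sf1 (Sf) sets flow on bond)
b1 stroke→J3  (J3: bond 3 brought flow, rest push out)
b0 stroke→J2  (closing 0-jn rule on J2)
b4 stroke→J1  (J1 needs exactly one e-in)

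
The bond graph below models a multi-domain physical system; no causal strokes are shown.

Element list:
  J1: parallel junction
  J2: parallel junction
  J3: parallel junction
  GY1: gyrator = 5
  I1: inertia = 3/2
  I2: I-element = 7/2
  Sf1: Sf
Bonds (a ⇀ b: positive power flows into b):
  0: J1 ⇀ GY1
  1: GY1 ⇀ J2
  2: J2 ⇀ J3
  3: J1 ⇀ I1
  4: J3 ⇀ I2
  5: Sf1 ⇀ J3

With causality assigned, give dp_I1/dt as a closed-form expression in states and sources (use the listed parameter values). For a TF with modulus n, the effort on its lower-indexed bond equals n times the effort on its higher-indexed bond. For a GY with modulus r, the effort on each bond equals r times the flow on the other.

dp_I1/dt = -5*F_Sf1 + 10*p_I2/7

β5 stroke at Sf1  (source Sf1 imposes f)
β3 stroke at I1  (I1 integral (f out))
β0 stroke at J1  (J1 needs exactly one e-in)
β1 stroke at J2  (GY1: gyrator matches bond 0)
β2 stroke at J3  (J2 effort already set via bond 1)
β4 stroke at I2  (common-e at J3 fixed by 2)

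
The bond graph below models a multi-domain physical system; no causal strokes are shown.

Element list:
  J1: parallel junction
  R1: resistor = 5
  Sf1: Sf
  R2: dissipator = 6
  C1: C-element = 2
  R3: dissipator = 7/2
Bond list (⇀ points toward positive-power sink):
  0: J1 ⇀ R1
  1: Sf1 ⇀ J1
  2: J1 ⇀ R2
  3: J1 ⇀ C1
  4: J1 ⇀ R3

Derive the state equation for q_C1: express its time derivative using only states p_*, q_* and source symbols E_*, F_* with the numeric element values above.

dq_C1/dt = F_Sf1 - 137*q_C1/420

b1 stroke at Sf1  (source Sf1 imposes f)
b3 stroke at J1  (C1 integral (e out))
b0 stroke at R1  (J1 effort already set via bond 3)
b2 stroke at R2  (common-e at J1 fixed by 3)
b4 stroke at R3  (common-e at J1 fixed by 3)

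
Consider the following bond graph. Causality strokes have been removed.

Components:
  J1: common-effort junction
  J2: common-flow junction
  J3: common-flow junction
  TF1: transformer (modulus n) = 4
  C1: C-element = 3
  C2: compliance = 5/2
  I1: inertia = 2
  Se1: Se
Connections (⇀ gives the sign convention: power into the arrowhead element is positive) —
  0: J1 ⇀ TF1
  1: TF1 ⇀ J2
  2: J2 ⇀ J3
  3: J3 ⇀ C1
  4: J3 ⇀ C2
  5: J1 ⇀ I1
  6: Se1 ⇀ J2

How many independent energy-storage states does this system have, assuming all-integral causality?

3  (C1, C2, I1 all integral)

bond 6 stroke→J2  (source Se1 imposes e)
bond 3 stroke→J3  (C1: C, integral causality)
bond 4 stroke→J3  (C2 integral (e out))
bond 2 stroke→J2  (closing 1-jn rule on J3)
bond 1 stroke→TF1  (closing 1-jn rule on J2)
bond 0 stroke→J1  (TF TF1: opposite of bond 1)
bond 5 stroke→I1  (J1 effort already set via bond 0)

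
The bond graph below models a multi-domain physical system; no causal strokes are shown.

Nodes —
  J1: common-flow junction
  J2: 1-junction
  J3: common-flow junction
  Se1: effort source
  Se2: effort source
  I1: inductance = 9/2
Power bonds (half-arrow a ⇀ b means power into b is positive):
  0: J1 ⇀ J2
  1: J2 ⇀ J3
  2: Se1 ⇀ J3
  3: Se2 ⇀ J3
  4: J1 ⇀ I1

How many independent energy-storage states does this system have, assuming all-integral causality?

#2 stroke→J3  (Se1 fixes effort; stroke away)
#3 stroke→J3  (Se2 fixes effort; stroke away)
#1 stroke→J2  (only one flow-in slot at J3)
#0 stroke→J1  (only one flow-in slot at J2)
#4 stroke→I1  (only one flow-in slot at J1)

1  (I1 all integral)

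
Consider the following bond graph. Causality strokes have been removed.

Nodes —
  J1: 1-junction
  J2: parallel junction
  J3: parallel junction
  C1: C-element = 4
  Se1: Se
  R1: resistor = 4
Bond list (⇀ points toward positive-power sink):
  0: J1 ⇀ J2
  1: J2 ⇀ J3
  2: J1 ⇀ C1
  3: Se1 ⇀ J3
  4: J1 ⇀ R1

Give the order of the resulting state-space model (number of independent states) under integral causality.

1  (C1 all integral)

bond 3 stroke→J3  (Se1 (Se) sets effort on bond)
bond 1 stroke→J2  (J3 effort already set via bond 3)
bond 0 stroke→J1  (J2: bond 1 brought effort, rest push out)
bond 2 stroke→J1  (C1: C, integral causality)
bond 4 stroke→R1  (closing 1-jn rule on J1)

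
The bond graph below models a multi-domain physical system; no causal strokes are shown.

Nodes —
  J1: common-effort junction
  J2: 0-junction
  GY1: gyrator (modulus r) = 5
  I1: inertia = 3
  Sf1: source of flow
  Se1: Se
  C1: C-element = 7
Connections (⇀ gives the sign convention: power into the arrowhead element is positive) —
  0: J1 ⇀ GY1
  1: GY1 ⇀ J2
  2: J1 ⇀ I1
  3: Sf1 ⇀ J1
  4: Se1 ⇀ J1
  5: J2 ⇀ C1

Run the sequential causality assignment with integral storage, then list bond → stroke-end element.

#0 |GY1
#1 |GY1
#2 |I1
#3 |Sf1
#4 |J1
#5 |J2

bond 3 stroke→Sf1  (Sf1 (Sf) sets flow on bond)
bond 4 stroke→J1  (Se1: effort source, stroke at far end)
bond 0 stroke→GY1  (J1: bond 4 brought effort, rest push out)
bond 2 stroke→I1  (J1 effort already set via bond 4)
bond 1 stroke→GY1  (GY1 both-in/both-out from 0)
bond 5 stroke→J2  (J2 needs exactly one e-in)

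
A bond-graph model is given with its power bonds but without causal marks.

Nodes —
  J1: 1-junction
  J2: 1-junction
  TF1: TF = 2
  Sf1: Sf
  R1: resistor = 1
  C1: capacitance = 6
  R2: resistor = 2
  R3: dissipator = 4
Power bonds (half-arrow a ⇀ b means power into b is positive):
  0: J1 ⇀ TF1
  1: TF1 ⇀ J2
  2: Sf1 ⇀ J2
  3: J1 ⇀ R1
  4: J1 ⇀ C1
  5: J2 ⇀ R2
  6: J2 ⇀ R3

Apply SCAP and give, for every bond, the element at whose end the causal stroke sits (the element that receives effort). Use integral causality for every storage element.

bond 2 stroke→Sf1  (source Sf1 imposes f)
bond 1 stroke→J2  (J2 flow already set via bond 2)
bond 5 stroke→J2  (J2 flow already set via bond 2)
bond 6 stroke→J2  (1-jn J2 has f-setter on 2)
bond 0 stroke→TF1  (TF TF1: opposite of bond 1)
bond 3 stroke→J1  (J1 flow already set via bond 0)
bond 4 stroke→J1  (J1 flow already set via bond 0)

#0 →TF1
#1 →J2
#2 →Sf1
#3 →J1
#4 →J1
#5 →J2
#6 →J2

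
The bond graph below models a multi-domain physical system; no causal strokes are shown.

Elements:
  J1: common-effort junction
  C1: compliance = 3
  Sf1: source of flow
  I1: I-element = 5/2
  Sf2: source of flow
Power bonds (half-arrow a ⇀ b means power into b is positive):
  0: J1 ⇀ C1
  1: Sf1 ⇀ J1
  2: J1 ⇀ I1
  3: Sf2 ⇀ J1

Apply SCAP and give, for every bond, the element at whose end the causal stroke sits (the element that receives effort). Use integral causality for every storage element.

#0 stroke→J1
#1 stroke→Sf1
#2 stroke→I1
#3 stroke→Sf2

b1 stroke at Sf1  (Sf1: flow source, stroke at near end)
b3 stroke at Sf2  (source Sf2 imposes f)
b0 stroke at J1  (C1 outputs effort q/C1)
b2 stroke at I1  (0-jn J1 has e-setter on 0)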